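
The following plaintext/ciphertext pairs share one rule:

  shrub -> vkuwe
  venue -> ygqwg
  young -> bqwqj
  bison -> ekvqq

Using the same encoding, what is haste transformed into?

Vowels shift forward by 2 and consonants shift forward by 3.
On haste: h(cons)+3=k, a(vowel)+2=c, s(cons)+3=v, t(cons)+3=w, e(vowel)+2=g.

kcvwg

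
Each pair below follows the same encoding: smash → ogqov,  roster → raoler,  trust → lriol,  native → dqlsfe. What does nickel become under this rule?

s(18)→o(14) and m(12)→g(6) fit y≡23x+16 (mod 26); the inverse of 23 mod 26 is 17. Each letter's alphabet position (a=0..z=25) is mapped through 23·x+16 mod 26 — an affine cipher.
For nickel: n(13)→23·13+16≡3=d; i(8)→23·8+16≡18=s; c(2)→23·2+16≡10=k; k(10)→23·10+16≡12=m; e(4)→23·4+16≡4=e; l(11)→23·11+16≡9=j (all mod 26).

dskmej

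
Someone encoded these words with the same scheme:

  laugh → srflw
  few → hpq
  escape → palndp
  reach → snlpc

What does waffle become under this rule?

The output letters match the input read backwards, each shifted +11: laugh reversed is hgual. Read the word backwards and shift each letter +11.
On waffle: reverse → elffaw; then shift: e+11=p, l+11=w, f+11=q, f+11=q, a+11=l, w+11=h.

pwqqlh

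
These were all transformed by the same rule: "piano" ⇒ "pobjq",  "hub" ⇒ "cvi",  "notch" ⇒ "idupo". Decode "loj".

ink

The output letters match the input read backwards, each shifted +1: piano reversed is onaip. Two steps: reverse the string, then apply a Caesar shift of +1.
Reversing it on loj: shift back: l−1=k, o−1=n, j−1=i → kni; then reverse → ink.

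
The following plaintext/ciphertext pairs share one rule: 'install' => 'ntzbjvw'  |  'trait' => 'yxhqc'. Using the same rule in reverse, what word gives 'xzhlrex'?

stadium

Letter i (0-indexed) is shifted by i+5, so successive shifts are 5, 6, 7, ….
Decoding xzhlrex: x−5=s, z−6=t, h−7=a, l−8=d, r−9=i, e−10=u, x−11=m.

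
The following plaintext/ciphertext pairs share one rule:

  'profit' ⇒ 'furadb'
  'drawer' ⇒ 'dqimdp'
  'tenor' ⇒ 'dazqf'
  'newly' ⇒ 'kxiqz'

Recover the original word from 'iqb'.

pew

The output letters match the input read backwards, each shifted +12: profit reversed is tiforp. Two steps: reverse the string, then apply a Caesar shift of +12.
Undoing it on iqb: shift back: i−12=w, q−12=e, b−12=p → wep; then reverse → pew.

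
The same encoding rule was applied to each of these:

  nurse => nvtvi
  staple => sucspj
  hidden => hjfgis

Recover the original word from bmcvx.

blast

In nurse: n→n is +0, u→v is +1, r→t is +2, s→v is +3 — the shift increases by 1 each position. Letter i (0-indexed) is shifted by i+0, so successive shifts are 0, 1, 2, ….
Reversing it on bmcvx: b−0=b, m−1=l, c−2=a, v−3=s, x−4=t.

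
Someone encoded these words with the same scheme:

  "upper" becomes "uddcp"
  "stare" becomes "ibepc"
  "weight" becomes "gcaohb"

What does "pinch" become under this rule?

Treating letters as 0–25, the rule is x ↦ 19x + 4 (mod 26).
Applying it to pinch: p(15)→19·15+4≡3=d; i(8)→19·8+4≡0=a; n(13)→19·13+4≡17=r; c(2)→19·2+4≡16=q; h(7)→19·7+4≡7=h (all mod 26).

darqh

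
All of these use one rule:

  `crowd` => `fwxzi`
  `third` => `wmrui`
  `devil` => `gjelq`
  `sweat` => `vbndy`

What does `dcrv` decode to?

axis

Shifts by position in crowd: pos 0: c→f (+3), pos 1: r→w (+5), pos 2: o→x (+9), pos 3: w→z (+3), pos 4: d→i (+5) — repeating every 3. The shifts repeat in a cycle of length 3: positions 0,1,… shift by +3, +5, +9, then the pattern repeats.
Undoing it on dcrv: d−3=a, c−5=x, r−9=i, v−3=s.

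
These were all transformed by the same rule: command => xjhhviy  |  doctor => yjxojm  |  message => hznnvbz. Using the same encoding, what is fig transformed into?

Every letter moves 21 places later in the alphabet, wrapping around z→a.
On fig: f+21=a, i+21=d, g+21=b.

adb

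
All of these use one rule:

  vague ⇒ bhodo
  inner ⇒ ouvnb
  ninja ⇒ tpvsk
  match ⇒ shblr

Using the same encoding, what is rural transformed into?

xbzjv

In vague: v→b is +6, a→h is +7, g→o is +8, u→d is +9 — the shift increases by 1 each position. Letter i (0-indexed) is shifted by i+6, so successive shifts are 6, 7, 8, ….
For rural: r+6=x, u+7=b, r+8=z, a+9=j, l+10=v.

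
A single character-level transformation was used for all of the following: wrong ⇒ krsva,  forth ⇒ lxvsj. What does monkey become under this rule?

ciorsq

The output letters match the input read backwards, each shifted +4: wrong reversed is gnorw. Read the word backwards and shift each letter +4.
For monkey: reverse → yeknom; then shift: y+4=c, e+4=i, k+4=o, n+4=r, o+4=s, m+4=q.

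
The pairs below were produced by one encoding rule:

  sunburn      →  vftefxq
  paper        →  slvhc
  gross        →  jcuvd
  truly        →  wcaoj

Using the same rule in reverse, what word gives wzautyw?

A repeating key of period 3 is used — shifts +3, +11, +6 over and over.
Decoding wzautyw: w−3=t, z−11=o, a−6=u, u−3=r, t−11=i, y−6=s, w−3=t.

tourist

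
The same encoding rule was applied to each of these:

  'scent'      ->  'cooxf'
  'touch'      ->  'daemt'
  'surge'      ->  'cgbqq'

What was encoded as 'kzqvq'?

Shifts by position in scent: pos 0: s→c (+10), pos 1: c→o (+12), pos 2: e→o (+10), pos 3: n→x (+10), pos 4: t→f (+12) — repeating every 3. It's a Vigenère-style cipher with numeric key [10,12,10]: position i shifts by key[i mod 3].
Decoding kzqvq: k−10=a, z−12=n, q−10=g, v−10=l, q−12=e.

angle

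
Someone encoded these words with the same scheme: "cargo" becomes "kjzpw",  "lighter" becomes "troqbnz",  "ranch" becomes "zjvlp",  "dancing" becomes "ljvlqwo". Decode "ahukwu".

Shifts by position in cargo: pos 0: c→k (+8), pos 1: a→j (+9), pos 2: r→z (+8), pos 3: g→p (+9) — repeating every 2. It's a Vigenère-style cipher with numeric key [8,9]: position i shifts by key[i mod 2].
Undoing it on ahukwu: a−8=s, h−9=y, u−8=m, k−9=b, w−8=o, u−9=l.

symbol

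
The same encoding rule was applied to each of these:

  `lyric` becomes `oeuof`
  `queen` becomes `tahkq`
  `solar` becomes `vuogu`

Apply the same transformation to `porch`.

suuik

Shifts by position in lyric: pos 0: l→o (+3), pos 1: y→e (+6), pos 2: r→u (+3), pos 3: i→o (+6) — repeating every 2. It's a Vigenère-style cipher with numeric key [3,6]: position i shifts by key[i mod 2].
On porch: p+3=s, o+6=u, r+3=u, c+6=i, h+3=k.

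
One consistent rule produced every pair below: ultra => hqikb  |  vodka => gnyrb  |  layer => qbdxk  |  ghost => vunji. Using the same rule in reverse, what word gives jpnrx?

u(20)→h(7) and l(11)→q(16) fit y≡25x+1 (mod 26); the inverse of 25 mod 26 is 25. This is an affine cipher: with a=0,…,z=25, each position x becomes (25x+1) mod 26.
Decoding jpnrx: j(9)→25·(9−1)≡18=s; p(15)→25·(15−1)≡12=m; n(13)→25·(13−1)≡14=o; r(17)→25·(17−1)≡10=k; x(23)→25·(23−1)≡4=e (all mod 26).

smoke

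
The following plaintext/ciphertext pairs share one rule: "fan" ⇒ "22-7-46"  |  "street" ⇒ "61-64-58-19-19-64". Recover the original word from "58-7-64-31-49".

ratio

f(#6)→22 and a(#1)→7: differences scale by 3, so n = 3·pos + 4. Each letter becomes 3×(its alphabet position, a=1..z=26) + 4.
Decoding 58-7-64-31-49: 58→(58−4)÷3=18=r, 7→(7−4)÷3=1=a, 64→(64−4)÷3=20=t, 31→(31−4)÷3=9=i, 49→(49−4)÷3=15=o.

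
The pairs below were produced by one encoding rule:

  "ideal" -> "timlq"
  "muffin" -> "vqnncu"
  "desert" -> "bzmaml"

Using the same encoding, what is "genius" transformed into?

The output letters match the input read backwards, each shifted +8: ideal reversed is laedi. Read the word backwards and shift each letter +8.
Applying it to genius: reverse → suineg; then shift: s+8=a, u+8=c, i+8=q, n+8=v, e+8=m, g+8=o.

acqvmo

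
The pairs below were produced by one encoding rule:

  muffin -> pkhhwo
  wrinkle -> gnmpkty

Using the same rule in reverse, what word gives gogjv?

theme

The output letters match the input read backwards, each shifted +2: muffin reversed is niffum. The word is reversed, then every letter is shifted forward by 2.
Reversing it on gogjv: shift back: g−2=e, o−2=m, g−2=e, j−2=h, v−2=t → emeht; then reverse → theme.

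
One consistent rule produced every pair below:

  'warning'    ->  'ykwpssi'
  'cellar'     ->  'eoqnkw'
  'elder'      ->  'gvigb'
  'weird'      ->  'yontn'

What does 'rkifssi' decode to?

padding

Shifts by position in warning: pos 0: w→y (+2), pos 1: a→k (+10), pos 2: r→w (+5), pos 3: n→p (+2), pos 4: i→s (+10), pos 5: n→s (+5) — repeating every 3. It's a Vigenère-style cipher with numeric key [2,10,5]: position i shifts by key[i mod 3].
Reversing it on rkifssi: r−2=p, k−10=a, i−5=d, f−2=d, s−10=i, s−5=n, i−2=g.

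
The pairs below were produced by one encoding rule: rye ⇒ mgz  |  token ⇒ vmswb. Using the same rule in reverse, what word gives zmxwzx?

proper

The output letters match the input read backwards, each shifted +8: rye reversed is eyr. Read the word backwards and shift each letter +8.
Undoing it on zmxwzx: shift back: z−8=r, m−8=e, x−8=p, w−8=o, z−8=r, x−8=p → reporp; then reverse → proper.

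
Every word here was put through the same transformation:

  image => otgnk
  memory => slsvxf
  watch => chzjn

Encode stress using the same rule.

It's a Vigenère-style cipher with numeric key [6,7]: position i shifts by key[i mod 2].
Applying it to stress: s+6=y, t+7=a, r+6=x, e+7=l, s+6=y, s+7=z.

yaxlyz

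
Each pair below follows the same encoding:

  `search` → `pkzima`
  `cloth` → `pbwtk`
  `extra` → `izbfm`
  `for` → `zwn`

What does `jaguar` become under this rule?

The output letters match the input read backwards, each shifted +8: search reversed is hcraes. The word is reversed, then every letter is shifted forward by 8.
Applying it to jaguar: reverse → raugaj; then shift: r+8=z, a+8=i, u+8=c, g+8=o, a+8=i, j+8=r.

zicoir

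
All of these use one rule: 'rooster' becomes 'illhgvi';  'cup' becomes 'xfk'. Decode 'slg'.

Each pair mirrors across the alphabet (r↔i, o↔l, o↔l): positions sum to 25. This is the alphabet-reversal cipher (Atbash): a becomes z, b becomes y, etc.
Undoing it on slg: s↔h, l↔o, g↔t.

hot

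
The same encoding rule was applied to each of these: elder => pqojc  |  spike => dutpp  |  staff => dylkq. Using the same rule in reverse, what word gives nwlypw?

Shifts by position in elder: pos 0: e→p (+11), pos 1: l→q (+5), pos 2: d→o (+11), pos 3: e→j (+5) — repeating every 2. The shifts repeat in a cycle of length 2: positions 0,1,… shift by +11, +5, then the pattern repeats.
Decoding nwlypw: n−11=c, w−5=r, l−11=a, y−5=t, p−11=e, w−5=r.

crater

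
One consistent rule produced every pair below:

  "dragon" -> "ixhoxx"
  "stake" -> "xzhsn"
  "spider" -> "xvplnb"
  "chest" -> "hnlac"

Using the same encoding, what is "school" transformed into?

xiowxv

In dragon: d→i is +5, r→x is +6, a→h is +7, g→o is +8 — the shift increases by 1 each position. Letter i (0-indexed) is shifted by i+5, so successive shifts are 5, 6, 7, ….
On school: s+5=x, c+6=i, h+7=o, o+8=w, o+9=x, l+10=v.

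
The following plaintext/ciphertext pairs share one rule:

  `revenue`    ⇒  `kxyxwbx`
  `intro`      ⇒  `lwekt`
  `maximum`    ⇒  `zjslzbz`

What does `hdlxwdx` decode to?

science

r(17)→k(10) and e(4)→x(23) fit y≡23x+9 (mod 26); the inverse of 23 mod 26 is 17. This is an affine cipher: with a=0,…,z=25, each position x becomes (23x+9) mod 26.
Undoing it on hdlxwdx: h(7)→17·(7−9)≡18=s; d(3)→17·(3−9)≡2=c; l(11)→17·(11−9)≡8=i; x(23)→17·(23−9)≡4=e; w(22)→17·(22−9)≡13=n; d(3)→17·(3−9)≡2=c; x(23)→17·(23−9)≡4=e (all mod 26).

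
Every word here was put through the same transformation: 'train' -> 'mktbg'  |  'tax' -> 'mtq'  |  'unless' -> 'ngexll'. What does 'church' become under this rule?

vankva

Compare letters: t→m is +19, r→k is +19, a→t is +19 — a constant shift. Each letter is shifted forward by 19 in the alphabet (a Caesar shift of +19).
On church: c+19=v, h+19=a, u+19=n, r+19=k, c+19=v, h+19=a.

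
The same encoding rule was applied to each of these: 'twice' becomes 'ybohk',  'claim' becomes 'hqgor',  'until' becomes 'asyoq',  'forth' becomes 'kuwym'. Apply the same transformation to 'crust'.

The rule splits by letter class: vowels +6, consonants +5.
For crust: c(cons)+5=h, r(cons)+5=w, u(vowel)+6=a, s(cons)+5=x, t(cons)+5=y.

hwaxy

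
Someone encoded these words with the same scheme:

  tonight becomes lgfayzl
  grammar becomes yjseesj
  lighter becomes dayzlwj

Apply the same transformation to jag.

bsy

Compare letters: t→l is +18, o→g is +18, n→f is +18 — a constant shift. Each letter is shifted forward by 18 in the alphabet (a Caesar shift of +18).
For jag: j+18=b, a+18=s, g+18=y.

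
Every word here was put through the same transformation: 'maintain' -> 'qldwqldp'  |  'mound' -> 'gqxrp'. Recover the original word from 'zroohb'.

Two steps: reverse the string, then apply a Caesar shift of +3.
Decoding zroohb: shift back: z−3=w, r−3=o, o−3=l, o−3=l, h−3=e, b−3=y → wolley; then reverse → yellow.

yellow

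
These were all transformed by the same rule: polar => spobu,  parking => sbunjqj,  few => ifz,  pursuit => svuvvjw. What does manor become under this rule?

The shift depends on letter class: consonant p→s is +3, but vowel o→p is +1. The rule splits by letter class: vowels +1, consonants +3.
On manor: m(cons)+3=p, a(vowel)+1=b, n(cons)+3=q, o(vowel)+1=p, r(cons)+3=u.

pbqpu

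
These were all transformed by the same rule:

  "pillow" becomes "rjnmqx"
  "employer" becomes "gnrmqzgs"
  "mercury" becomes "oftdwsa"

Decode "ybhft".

wafer

A repeating key of period 2 is used — shifts +2, +1 over and over.
Reversing it on ybhft: y−2=w, b−1=a, h−2=f, f−1=e, t−2=r.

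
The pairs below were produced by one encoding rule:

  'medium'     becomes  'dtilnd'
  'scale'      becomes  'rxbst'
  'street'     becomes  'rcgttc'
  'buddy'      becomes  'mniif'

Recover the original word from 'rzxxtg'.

Treating letters as 0–25, the rule is x ↦ 11x + 1 (mod 26).
Decoding rzxxtg: r(17)→19·(17−1)≡18=s; z(25)→19·(25−1)≡14=o; x(23)→19·(23−1)≡2=c; x(23)→19·(23−1)≡2=c; t(19)→19·(19−1)≡4=e; g(6)→19·(6−1)≡17=r (all mod 26).

soccer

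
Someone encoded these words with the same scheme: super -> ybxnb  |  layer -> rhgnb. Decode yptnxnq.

In super: s→y is +6, u→b is +7, p→x is +8, e→n is +9 — the shift increases by 1 each position. The shift increases by 1 at each position, starting from +6: 6, 7, 8, ….
Decoding yptnxnq: y−6=s, p−7=i, t−8=l, n−9=e, x−10=n, n−11=c, q−12=e.

silence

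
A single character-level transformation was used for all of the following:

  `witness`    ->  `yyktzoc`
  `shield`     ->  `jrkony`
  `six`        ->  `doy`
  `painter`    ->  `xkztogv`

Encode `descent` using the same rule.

The output letters match the input read backwards, each shifted +6: witness reversed is ssentiw. The word is reversed, then every letter is shifted forward by 6.
On descent: reverse → tnecsed; then shift: t+6=z, n+6=t, e+6=k, c+6=i, s+6=y, e+6=k, d+6=j.

ztkiykj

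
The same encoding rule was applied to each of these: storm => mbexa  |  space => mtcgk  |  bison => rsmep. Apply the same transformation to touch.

s(18)→m(12) and t(19)→b(1) fit y≡15x+2 (mod 26); the inverse of 15 mod 26 is 7. Each letter's alphabet position (a=0..z=25) is mapped through 15·x+2 mod 26 — an affine cipher.
For touch: t(19)→15·19+2≡1=b; o(14)→15·14+2≡4=e; u(20)→15·20+2≡16=q; c(2)→15·2+2≡6=g; h(7)→15·7+2≡3=d (all mod 26).

beqgd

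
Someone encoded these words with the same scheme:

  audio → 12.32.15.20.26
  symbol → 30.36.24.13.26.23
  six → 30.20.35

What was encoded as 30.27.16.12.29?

a is letter #1 and maps to 12: an offset of 11. Each letter is replaced by its alphabet position (a=1..z=26) + 11.
Undoing it on 30.27.16.12.29: 30→(30−11)÷1=19=s, 27→(27−11)÷1=16=p, 16→(16−11)÷1=5=e, 12→(12−11)÷1=1=a, 29→(29−11)÷1=18=r.

spear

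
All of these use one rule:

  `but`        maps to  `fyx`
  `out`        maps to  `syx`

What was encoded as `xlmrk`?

thing

This is a Caesar cipher with shift 4.
Decoding xlmrk: x−4=t, l−4=h, m−4=i, r−4=n, k−4=g.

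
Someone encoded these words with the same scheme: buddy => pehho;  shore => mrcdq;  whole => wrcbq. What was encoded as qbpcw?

b(1)→p(15) and u(20)→e(4) fit y≡9x+6 (mod 26); the inverse of 9 mod 26 is 3. This is an affine cipher: with a=0,…,z=25, each position x becomes (9x+6) mod 26.
Decoding qbpcw: q(16)→3·(16−6)≡4=e; b(1)→3·(1−6)≡11=l; p(15)→3·(15−6)≡1=b; c(2)→3·(2−6)≡14=o; w(22)→3·(22−6)≡22=w (all mod 26).

elbow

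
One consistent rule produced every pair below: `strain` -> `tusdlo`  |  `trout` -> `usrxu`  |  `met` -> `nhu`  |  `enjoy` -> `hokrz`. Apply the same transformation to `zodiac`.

The shift depends on letter class: consonant s→t is +1, but vowel a→d is +3. The rule splits by letter class: vowels +3, consonants +1.
Applying it to zodiac: z(cons)+1=a, o(vowel)+3=r, d(cons)+1=e, i(vowel)+3=l, a(vowel)+3=d, c(cons)+1=d.

areldd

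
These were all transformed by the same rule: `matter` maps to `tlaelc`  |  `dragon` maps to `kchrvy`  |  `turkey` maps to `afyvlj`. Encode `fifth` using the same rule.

Shifts by position in matter: pos 0: m→t (+7), pos 1: a→l (+11), pos 2: t→a (+7), pos 3: t→e (+11) — repeating every 2. It's a Vigenère-style cipher with numeric key [7,11]: position i shifts by key[i mod 2].
Applying it to fifth: f+7=m, i+11=t, f+7=m, t+11=e, h+7=o.

mtmeo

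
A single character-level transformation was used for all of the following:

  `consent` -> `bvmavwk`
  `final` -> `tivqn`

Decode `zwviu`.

manor

The output letters match the input read backwards, each shifted +8: consent reversed is tnesnoc. Two steps: reverse the string, then apply a Caesar shift of +8.
Reversing it on zwviu: shift back: z−8=r, w−8=o, v−8=n, i−8=a, u−8=m → ronam; then reverse → manor.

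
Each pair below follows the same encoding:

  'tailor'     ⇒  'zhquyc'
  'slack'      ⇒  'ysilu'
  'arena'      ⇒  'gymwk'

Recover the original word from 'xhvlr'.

Letter i (0-indexed) is shifted by i+6, so successive shifts are 6, 7, 8, ….
Reversing it on xhvlr: x−6=r, h−7=a, v−8=n, l−9=c, r−10=h.

ranch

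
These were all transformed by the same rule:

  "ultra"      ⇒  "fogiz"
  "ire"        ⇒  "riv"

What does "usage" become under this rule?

fhztv

This is the alphabet-reversal cipher (Atbash): a becomes z, b becomes y, etc.
On usage: u↔f, s↔h, a↔z, g↔t, e↔v.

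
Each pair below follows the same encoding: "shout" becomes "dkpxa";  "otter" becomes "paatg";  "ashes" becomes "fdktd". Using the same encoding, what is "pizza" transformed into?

mhiif

s(18)→d(3) and h(7)→k(10) fit y≡23x+5 (mod 26); the inverse of 23 mod 26 is 17. Treating letters as 0–25, the rule is x ↦ 23x + 5 (mod 26).
Applying it to pizza: p(15)→23·15+5≡12=m; i(8)→23·8+5≡7=h; z(25)→23·25+5≡8=i; z(25)→23·25+5≡8=i; a(0)→23·0+5≡5=f (all mod 26).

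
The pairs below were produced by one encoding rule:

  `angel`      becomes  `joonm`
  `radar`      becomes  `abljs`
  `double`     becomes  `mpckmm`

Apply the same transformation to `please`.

Shifts by position in angel: pos 0: a→j (+9), pos 1: n→o (+1), pos 2: g→o (+8), pos 3: e→n (+9), pos 4: l→m (+1) — repeating every 3. The shifts repeat in a cycle of length 3: positions 0,1,… shift by +9, +1, +8, then the pattern repeats.
For please: p+9=y, l+1=m, e+8=m, a+9=j, s+1=t, e+8=m.

ymmjtm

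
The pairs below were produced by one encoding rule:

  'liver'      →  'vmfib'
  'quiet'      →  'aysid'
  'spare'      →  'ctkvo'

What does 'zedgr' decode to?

Shifts by position in liver: pos 0: l→v (+10), pos 1: i→m (+4), pos 2: v→f (+10), pos 3: e→i (+4) — repeating every 2. It's a Vigenère-style cipher with numeric key [10,4]: position i shifts by key[i mod 2].
Reversing it on zedgr: z−10=p, e−4=a, d−10=t, g−4=c, r−10=h.

patch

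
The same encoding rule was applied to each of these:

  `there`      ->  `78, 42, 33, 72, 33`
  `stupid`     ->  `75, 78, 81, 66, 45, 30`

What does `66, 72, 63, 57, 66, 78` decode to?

t(#20)→78 and h(#8)→42: differences scale by 3, so n = 3·pos + 18. With a=1..z=26, the number is 3·pos + 18.
Decoding 66, 72, 63, 57, 66, 78: 66→(66−18)÷3=16=p, 72→(72−18)÷3=18=r, 63→(63−18)÷3=15=o, 57→(57−18)÷3=13=m, 66→(66−18)÷3=16=p, 78→(78−18)÷3=20=t.

prompt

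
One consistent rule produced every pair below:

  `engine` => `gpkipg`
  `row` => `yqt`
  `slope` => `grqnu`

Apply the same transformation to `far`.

Read the word backwards and shift each letter +2.
Applying it to far: reverse → raf; then shift: r+2=t, a+2=c, f+2=h.

tch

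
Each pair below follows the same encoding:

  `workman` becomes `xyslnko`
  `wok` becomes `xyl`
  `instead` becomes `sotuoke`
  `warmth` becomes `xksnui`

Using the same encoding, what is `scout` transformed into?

tdyeu

The shift depends on letter class: consonant w→x is +1, but vowel o→y is +10. Vowels shift forward by 10 and consonants shift forward by 1.
For scout: s(cons)+1=t, c(cons)+1=d, o(vowel)+10=y, u(vowel)+10=e, t(cons)+1=u.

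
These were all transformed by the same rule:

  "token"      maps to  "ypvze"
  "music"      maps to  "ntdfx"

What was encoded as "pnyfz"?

ounce

The output letters match the input read backwards, each shifted +11: token reversed is nekot. The word is reversed, then every letter is shifted forward by 11.
Reversing it on pnyfz: shift back: p−11=e, n−11=c, y−11=n, f−11=u, z−11=o → ecnuo; then reverse → ounce.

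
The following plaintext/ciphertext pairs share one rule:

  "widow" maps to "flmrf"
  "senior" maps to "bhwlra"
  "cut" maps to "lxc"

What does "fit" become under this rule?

The shift depends on letter class: consonant w→f is +9, but vowel i→l is +3. Vowels shift forward by 3 and consonants shift forward by 9.
On fit: f(cons)+9=o, i(vowel)+3=l, t(cons)+9=c.

olc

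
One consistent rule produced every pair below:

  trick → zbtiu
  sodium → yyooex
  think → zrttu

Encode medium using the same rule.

soooex

Shifts by position in trick: pos 0: t→z (+6), pos 1: r→b (+10), pos 2: i→t (+11), pos 3: c→i (+6), pos 4: k→u (+10) — repeating every 3. The shifts repeat in a cycle of length 3: positions 0,1,… shift by +6, +10, +11, then the pattern repeats.
On medium: m+6=s, e+10=o, d+11=o, i+6=o, u+10=e, m+11=x.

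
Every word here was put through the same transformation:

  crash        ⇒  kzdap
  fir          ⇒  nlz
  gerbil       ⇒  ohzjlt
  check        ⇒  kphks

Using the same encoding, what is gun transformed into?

The shift depends on letter class: consonant c→k is +8, but vowel a→d is +3. Vowels shift forward by 3 and consonants shift forward by 8.
For gun: g(cons)+8=o, u(vowel)+3=x, n(cons)+8=v.

oxv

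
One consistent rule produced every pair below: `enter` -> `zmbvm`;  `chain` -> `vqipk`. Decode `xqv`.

nip

The output letters match the input read backwards, each shifted +8: enter reversed is retne. Two steps: reverse the string, then apply a Caesar shift of +8.
Undoing it on xqv: shift back: x−8=p, q−8=i, v−8=n → pin; then reverse → nip.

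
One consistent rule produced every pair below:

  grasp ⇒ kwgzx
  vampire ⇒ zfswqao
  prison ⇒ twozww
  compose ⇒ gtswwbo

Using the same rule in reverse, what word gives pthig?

In grasp: g→k is +4, r→w is +5, a→g is +6, s→z is +7 — the shift increases by 1 each position. Letter i (0-indexed) is shifted by i+4, so successive shifts are 4, 5, 6, ….
Undoing it on pthig: p−4=l, t−5=o, h−6=b, i−7=b, g−8=y.

lobby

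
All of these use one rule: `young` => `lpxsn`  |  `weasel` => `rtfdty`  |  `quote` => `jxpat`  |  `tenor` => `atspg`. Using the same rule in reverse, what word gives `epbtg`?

Each letter's alphabet position (a=0..z=25) is mapped through 23·x+5 mod 26 — an affine cipher.
Decoding epbtg: e(4)→17·(4−5)≡9=j; p(15)→17·(15−5)≡14=o; b(1)→17·(1−5)≡10=k; t(19)→17·(19−5)≡4=e; g(6)→17·(6−5)≡17=r (all mod 26).

joker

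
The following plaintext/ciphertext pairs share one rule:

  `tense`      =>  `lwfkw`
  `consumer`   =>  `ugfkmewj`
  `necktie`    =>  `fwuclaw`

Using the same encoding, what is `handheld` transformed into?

Compare letters: t→l is +18, e→w is +18, n→f is +18 — a constant shift. Each letter is shifted forward by 18 in the alphabet (a Caesar shift of +18).
On handheld: h+18=z, a+18=s, n+18=f, d+18=v, h+18=z, e+18=w, l+18=d, d+18=v.

zsfvzwdv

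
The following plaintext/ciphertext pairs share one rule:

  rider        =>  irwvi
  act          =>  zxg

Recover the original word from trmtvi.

This is the alphabet-reversal cipher (Atbash): a becomes z, b becomes y, etc.
Reversing it on trmtvi: t↔g, r↔i, m↔n, t↔g, v↔e, i↔r.

ginger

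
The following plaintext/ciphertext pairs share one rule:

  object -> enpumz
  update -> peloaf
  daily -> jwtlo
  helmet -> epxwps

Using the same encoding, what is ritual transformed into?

The output letters match the input read backwards, each shifted +11: object reversed is tcejbo. Two steps: reverse the string, then apply a Caesar shift of +11.
On ritual: reverse → lautir; then shift: l+11=w, a+11=l, u+11=f, t+11=e, i+11=t, r+11=c.

wlfetc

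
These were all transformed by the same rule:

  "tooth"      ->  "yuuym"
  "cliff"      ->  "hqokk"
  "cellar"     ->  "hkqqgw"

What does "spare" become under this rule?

xugwk

Vowels shift forward by 6 and consonants shift forward by 5.
For spare: s(cons)+5=x, p(cons)+5=u, a(vowel)+6=g, r(cons)+5=w, e(vowel)+6=k.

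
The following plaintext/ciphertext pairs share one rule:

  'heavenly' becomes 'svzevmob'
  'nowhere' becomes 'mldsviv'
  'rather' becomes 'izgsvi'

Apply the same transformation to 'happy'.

szkkb

This is the alphabet-reversal cipher (Atbash): a becomes z, b becomes y, etc.
For happy: h↔s, a↔z, p↔k, p↔k, y↔b.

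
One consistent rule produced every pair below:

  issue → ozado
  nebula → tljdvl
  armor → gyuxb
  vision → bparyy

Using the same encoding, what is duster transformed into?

jbacoc

The shift increases by 1 at each position, starting from +6: 6, 7, 8, ….
On duster: d+6=j, u+7=b, s+8=a, t+9=c, e+10=o, r+11=c.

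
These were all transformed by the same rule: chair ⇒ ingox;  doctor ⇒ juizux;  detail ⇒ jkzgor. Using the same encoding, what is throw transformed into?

znxuc

Compare letters: c→i is +6, h→n is +6, a→g is +6 — a constant shift. Each letter is shifted forward by 6 in the alphabet (a Caesar shift of +6).
On throw: t+6=z, h+6=n, r+6=x, o+6=u, w+6=c.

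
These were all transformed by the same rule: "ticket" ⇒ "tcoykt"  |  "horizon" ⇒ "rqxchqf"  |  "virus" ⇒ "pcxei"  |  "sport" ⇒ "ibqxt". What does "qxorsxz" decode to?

t(19)→t(19) and i(8)→c(2) fit y≡11x+18 (mod 26); the inverse of 11 mod 26 is 19. This is an affine cipher: with a=0,…,z=25, each position x becomes (11x+18) mod 26.
Decoding qxorsxz: q(16)→19·(16−18)≡14=o; x(23)→19·(23−18)≡17=r; o(14)→19·(14−18)≡2=c; r(17)→19·(17−18)≡7=h; s(18)→19·(18−18)≡0=a; x(23)→19·(23−18)≡17=r; z(25)→19·(25−18)≡3=d (all mod 26).

orchard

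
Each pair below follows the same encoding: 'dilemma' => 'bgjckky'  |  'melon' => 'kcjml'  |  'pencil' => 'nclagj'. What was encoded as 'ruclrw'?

Compare letters: d→b is +24, i→g is +24, l→j is +24 — a constant shift. Each letter is shifted forward by 24 in the alphabet (a Caesar shift of +24).
Decoding ruclrw: r−24=t, u−24=w, c−24=e, l−24=n, r−24=t, w−24=y.

twenty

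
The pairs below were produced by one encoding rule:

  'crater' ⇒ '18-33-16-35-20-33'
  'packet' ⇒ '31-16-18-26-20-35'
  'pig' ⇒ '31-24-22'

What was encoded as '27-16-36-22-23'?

c is letter #3 and maps to 18: an offset of 15. The number is (letter's place in the alphabet, a=1) + 15.
Reversing it on 27-16-36-22-23: 27→(27−15)÷1=12=l, 16→(16−15)÷1=1=a, 36→(36−15)÷1=21=u, 22→(22−15)÷1=7=g, 23→(23−15)÷1=8=h.

laugh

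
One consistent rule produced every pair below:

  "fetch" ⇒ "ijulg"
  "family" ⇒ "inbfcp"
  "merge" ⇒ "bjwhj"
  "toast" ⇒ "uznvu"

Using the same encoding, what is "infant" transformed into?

fainau

f(5)→i(8) and e(4)→j(9) fit y≡25x+13 (mod 26); the inverse of 25 mod 26 is 25. This is an affine cipher: with a=0,…,z=25, each position x becomes (25x+13) mod 26.
On infant: i(8)→25·8+13≡5=f; n(13)→25·13+13≡0=a; f(5)→25·5+13≡8=i; a(0)→25·0+13≡13=n; n(13)→25·13+13≡0=a; t(19)→25·19+13≡20=u (all mod 26).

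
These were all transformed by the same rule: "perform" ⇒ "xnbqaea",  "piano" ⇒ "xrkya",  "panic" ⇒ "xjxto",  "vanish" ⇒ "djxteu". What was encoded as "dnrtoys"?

The shift increases by 1 at each position, starting from +8: 8, 9, 10, ….
Reversing it on dnrtoys: d−8=v, n−9=e, r−10=h, t−11=i, o−12=c, y−13=l, s−14=e.

vehicle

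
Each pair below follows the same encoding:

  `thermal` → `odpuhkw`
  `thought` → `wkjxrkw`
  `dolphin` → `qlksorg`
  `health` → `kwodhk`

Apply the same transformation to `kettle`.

howwhn

The output letters match the input read backwards, each shifted +3: thermal reversed is lamreht. Read the word backwards and shift each letter +3.
On kettle: reverse → elttek; then shift: e+3=h, l+3=o, t+3=w, t+3=w, e+3=h, k+3=n.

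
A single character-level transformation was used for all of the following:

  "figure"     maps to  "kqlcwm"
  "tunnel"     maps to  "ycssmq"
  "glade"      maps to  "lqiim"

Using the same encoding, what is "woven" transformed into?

bwams

Vowels shift forward by 8 and consonants shift forward by 5.
For woven: w(cons)+5=b, o(vowel)+8=w, v(cons)+5=a, e(vowel)+8=m, n(cons)+5=s.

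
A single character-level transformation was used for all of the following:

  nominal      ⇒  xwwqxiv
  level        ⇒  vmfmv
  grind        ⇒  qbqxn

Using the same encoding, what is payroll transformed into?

ziibwvv

Two shifts are in play — +8 for a/e/i/o/u, +10 for every other letter.
On payroll: p(cons)+10=z, a(vowel)+8=i, y(cons)+10=i, r(cons)+10=b, o(vowel)+8=w, l(cons)+10=v, l(cons)+10=v.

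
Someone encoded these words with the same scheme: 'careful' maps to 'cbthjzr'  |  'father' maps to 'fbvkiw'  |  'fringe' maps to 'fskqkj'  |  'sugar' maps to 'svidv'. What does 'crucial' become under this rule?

The shift increases by 1 at each position, starting from +0: 0, 1, 2, ….
On crucial: c+0=c, r+1=s, u+2=w, c+3=f, i+4=m, a+5=f, l+6=r.

cswfmfr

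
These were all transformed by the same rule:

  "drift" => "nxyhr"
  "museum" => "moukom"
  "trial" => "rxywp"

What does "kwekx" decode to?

Each letter's alphabet position (a=0..z=25) is mapped through 23·x+22 mod 26 — an affine cipher.
Reversing it on kwekx: k(10)→17·(10−22)≡4=e; w(22)→17·(22−22)≡0=a; e(4)→17·(4−22)≡6=g; k(10)→17·(10−22)≡4=e; x(23)→17·(23−22)≡17=r (all mod 26).

eager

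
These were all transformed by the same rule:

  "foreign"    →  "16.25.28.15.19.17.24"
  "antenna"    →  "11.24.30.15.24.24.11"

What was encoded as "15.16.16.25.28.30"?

f is letter #6 and maps to 16: an offset of 10. The number is (letter's place in the alphabet, a=1) + 10.
Decoding 15.16.16.25.28.30: 15→(15−10)÷1=5=e, 16→(16−10)÷1=6=f, 16→(16−10)÷1=6=f, 25→(25−10)÷1=15=o, 28→(28−10)÷1=18=r, 30→(30−10)÷1=20=t.

effort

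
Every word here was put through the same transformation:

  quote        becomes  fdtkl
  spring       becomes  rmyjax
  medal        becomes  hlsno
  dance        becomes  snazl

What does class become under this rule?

q(16)→f(5) and u(20)→d(3) fit y≡19x+13 (mod 26); the inverse of 19 mod 26 is 11. Each letter's alphabet position (a=0..z=25) is mapped through 19·x+13 mod 26 — an affine cipher.
On class: c(2)→19·2+13≡25=z; l(11)→19·11+13≡14=o; a(0)→19·0+13≡13=n; s(18)→19·18+13≡17=r; s(18)→19·18+13≡17=r (all mod 26).

zonrr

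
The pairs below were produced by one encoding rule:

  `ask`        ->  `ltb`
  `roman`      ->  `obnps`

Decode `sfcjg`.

fiber

The output letters match the input read backwards, each shifted +1: ask reversed is ksa. Read the word backwards and shift each letter +1.
Undoing it on sfcjg: shift back: s−1=r, f−1=e, c−1=b, j−1=i, g−1=f → rebif; then reverse → fiber.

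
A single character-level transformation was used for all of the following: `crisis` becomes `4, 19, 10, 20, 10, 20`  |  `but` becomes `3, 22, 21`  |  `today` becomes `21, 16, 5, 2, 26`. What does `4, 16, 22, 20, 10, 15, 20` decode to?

c is letter #3 and maps to 4: an offset of 1. The number is (letter's place in the alphabet, a=1) + 1.
Undoing it on 4, 16, 22, 20, 10, 15, 20: 4→(4−1)÷1=3=c, 16→(16−1)÷1=15=o, 22→(22−1)÷1=21=u, 20→(20−1)÷1=19=s, 10→(10−1)÷1=9=i, 15→(15−1)÷1=14=n, 20→(20−1)÷1=19=s.

cousins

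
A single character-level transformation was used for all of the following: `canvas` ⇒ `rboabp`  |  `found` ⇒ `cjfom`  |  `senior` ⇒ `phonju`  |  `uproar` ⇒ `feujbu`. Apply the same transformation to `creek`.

ruhhd

c(2)→r(17) and a(0)→b(1) fit y≡21x+1 (mod 26); the inverse of 21 mod 26 is 5. This is an affine cipher: with a=0,…,z=25, each position x becomes (21x+1) mod 26.
Applying it to creek: c(2)→21·2+1≡17=r; r(17)→21·17+1≡20=u; e(4)→21·4+1≡7=h; e(4)→21·4+1≡7=h; k(10)→21·10+1≡3=d (all mod 26).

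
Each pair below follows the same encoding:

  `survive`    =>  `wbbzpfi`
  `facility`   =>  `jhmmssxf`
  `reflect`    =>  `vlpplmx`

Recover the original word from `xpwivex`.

timeout

It's a Vigenère-style cipher with numeric key [4,7,10]: position i shifts by key[i mod 3].
Decoding xpwivex: x−4=t, p−7=i, w−10=m, i−4=e, v−7=o, e−10=u, x−4=t.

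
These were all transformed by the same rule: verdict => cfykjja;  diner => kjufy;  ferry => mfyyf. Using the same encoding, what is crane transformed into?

jybuf

The shift depends on letter class: consonant v→c is +7, but vowel e→f is +1. The rule splits by letter class: vowels +1, consonants +7.
For crane: c(cons)+7=j, r(cons)+7=y, a(vowel)+1=b, n(cons)+7=u, e(vowel)+1=f.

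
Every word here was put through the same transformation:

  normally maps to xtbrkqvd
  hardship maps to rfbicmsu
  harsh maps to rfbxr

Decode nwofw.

Shifts by position in normally: pos 0: n→x (+10), pos 1: o→t (+5), pos 2: r→b (+10), pos 3: m→r (+5) — repeating every 2. The shifts repeat in a cycle of length 2: positions 0,1,… shift by +10, +5, then the pattern repeats.
Reversing it on nwofw: n−10=d, w−5=r, o−10=e, f−5=a, w−10=m.

dream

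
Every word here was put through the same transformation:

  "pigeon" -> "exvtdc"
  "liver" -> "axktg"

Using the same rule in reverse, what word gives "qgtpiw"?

It's a constant shift of +15 (ROT15).
Decoding qgtpiw: q−15=b, g−15=r, t−15=e, p−15=a, i−15=t, w−15=h.

breath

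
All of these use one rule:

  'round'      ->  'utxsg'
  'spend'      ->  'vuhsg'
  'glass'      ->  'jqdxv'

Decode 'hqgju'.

Shifts by position in round: pos 0: r→u (+3), pos 1: o→t (+5), pos 2: u→x (+3), pos 3: n→s (+5) — repeating every 2. A repeating key of period 2 is used — shifts +3, +5 over and over.
Decoding hqgju: h−3=e, q−5=l, g−3=d, j−5=e, u−3=r.

elder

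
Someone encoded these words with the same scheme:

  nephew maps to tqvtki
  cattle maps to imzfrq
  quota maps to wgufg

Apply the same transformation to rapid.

Shifts by position in nephew: pos 0: n→t (+6), pos 1: e→q (+12), pos 2: p→v (+6), pos 3: h→t (+12) — repeating every 2. It's a Vigenère-style cipher with numeric key [6,12]: position i shifts by key[i mod 2].
On rapid: r+6=x, a+12=m, p+6=v, i+12=u, d+6=j.

xmvuj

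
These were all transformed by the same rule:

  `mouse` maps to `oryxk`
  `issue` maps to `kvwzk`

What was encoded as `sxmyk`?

In mouse: m→o is +2, o→r is +3, u→y is +4, s→x is +5 — the shift increases by 1 each position. Letter i (0-indexed) is shifted by i+2, so successive shifts are 2, 3, 4, ….
Undoing it on sxmyk: s−2=q, x−3=u, m−4=i, y−5=t, k−6=e.

quite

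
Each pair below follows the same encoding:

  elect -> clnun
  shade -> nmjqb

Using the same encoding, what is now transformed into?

The output letters match the input read backwards, each shifted +9: elect reversed is tcele. Read the word backwards and shift each letter +9.
For now: reverse → won; then shift: w+9=f, o+9=x, n+9=w.

fxw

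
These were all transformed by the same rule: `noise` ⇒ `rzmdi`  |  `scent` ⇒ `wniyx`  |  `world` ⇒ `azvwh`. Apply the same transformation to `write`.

acmei

Shifts by position in noise: pos 0: n→r (+4), pos 1: o→z (+11), pos 2: i→m (+4), pos 3: s→d (+11) — repeating every 2. It's a Vigenère-style cipher with numeric key [4,11]: position i shifts by key[i mod 2].
On write: w+4=a, r+11=c, i+4=m, t+11=e, e+4=i.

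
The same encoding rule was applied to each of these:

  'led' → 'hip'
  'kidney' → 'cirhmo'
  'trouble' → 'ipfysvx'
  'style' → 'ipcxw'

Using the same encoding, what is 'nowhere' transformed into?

ivilasr

The word is reversed, then every letter is shifted forward by 4.
For nowhere: reverse → erehwon; then shift: e+4=i, r+4=v, e+4=i, h+4=l, w+4=a, o+4=s, n+4=r.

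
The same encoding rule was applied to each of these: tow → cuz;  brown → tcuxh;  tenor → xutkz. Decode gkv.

The output letters match the input read backwards, each shifted +6: tow reversed is wot. Two steps: reverse the string, then apply a Caesar shift of +6.
Undoing it on gkv: shift back: g−6=a, k−6=e, v−6=p → aep; then reverse → pea.

pea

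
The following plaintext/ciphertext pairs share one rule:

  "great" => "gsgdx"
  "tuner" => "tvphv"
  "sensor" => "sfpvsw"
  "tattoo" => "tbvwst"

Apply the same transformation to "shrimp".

The shift increases by 1 at each position, starting from +0: 0, 1, 2, ….
Applying it to shrimp: s+0=s, h+1=i, r+2=t, i+3=l, m+4=q, p+5=u.

sitlqu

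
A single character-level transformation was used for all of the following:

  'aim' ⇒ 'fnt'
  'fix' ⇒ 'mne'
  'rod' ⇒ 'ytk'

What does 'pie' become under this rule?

wnj

Two shifts are in play — +5 for a/e/i/o/u, +7 for every other letter.
Applying it to pie: p(cons)+7=w, i(vowel)+5=n, e(vowel)+5=j.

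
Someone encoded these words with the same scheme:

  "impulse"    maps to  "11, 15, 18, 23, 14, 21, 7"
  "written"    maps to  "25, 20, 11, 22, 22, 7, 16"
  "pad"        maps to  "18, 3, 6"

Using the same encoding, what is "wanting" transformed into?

i is letter #9 and maps to 11: an offset of 2. Each letter is replaced by its alphabet position (a=1..z=26) + 2.
Applying it to wanting: w=23→25, a=1→3, n=14→16, t=20→22, i=9→11, n=14→16, g=7→9.

25, 3, 16, 22, 11, 16, 9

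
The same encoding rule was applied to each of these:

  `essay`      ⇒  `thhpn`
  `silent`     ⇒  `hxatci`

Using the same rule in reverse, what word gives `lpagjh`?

Every letter moves 15 places later in the alphabet, wrapping around z→a.
Reversing it on lpagjh: l−15=w, p−15=a, a−15=l, g−15=r, j−15=u, h−15=s.

walrus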